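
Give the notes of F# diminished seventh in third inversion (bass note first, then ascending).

E-flat, F-sharp, A, C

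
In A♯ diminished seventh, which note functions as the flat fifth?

A♯ diminished seventh is built on A#; its 5th is a diminished 5th above the root.
A fifth above A uses the letter E, and the diminished 5th above A# is E.

E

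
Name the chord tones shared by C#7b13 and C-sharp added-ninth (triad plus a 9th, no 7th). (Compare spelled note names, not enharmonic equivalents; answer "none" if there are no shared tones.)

C♯, E♯, G♯

C#7b13 = C♯, E♯, G♯, B, A.
C-sharp added-ninth = C♯, E♯, G♯, D♯.
Shared: C♯, E♯, G♯.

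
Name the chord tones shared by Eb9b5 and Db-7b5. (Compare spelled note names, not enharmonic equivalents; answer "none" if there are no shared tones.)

Db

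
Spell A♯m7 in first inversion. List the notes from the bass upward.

C♯, E♯, G♯, A♯

In root position, A♯m7 is A♯–C♯–E♯–G♯.
First inversion puts the third (C♯) in the bass.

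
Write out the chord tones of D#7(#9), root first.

D# – F## – A# – C# – E##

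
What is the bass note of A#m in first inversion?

C#

A#m = A#–C#–E#. First inversion → third in the bass = C#.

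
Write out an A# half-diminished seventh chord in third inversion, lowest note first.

A# half-diminished seventh = A#–C#–E–G#; third inversion → seventh (G#) lowest.

G# A# C# E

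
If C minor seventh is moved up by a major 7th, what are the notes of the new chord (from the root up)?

C up a major 7th → B. New chord: B minor seventh.
B — root
D — minor 3rd
F# — perfect 5th
A — minor 7th

B, D, F#, A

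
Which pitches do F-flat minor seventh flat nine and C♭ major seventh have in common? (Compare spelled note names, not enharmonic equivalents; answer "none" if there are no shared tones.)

C-flat

F-flat minor seventh flat nine = F-flat, A-double-flat, C-flat, E-double-flat, G-double-flat.
C♭ major seventh = C-flat, E-flat, G-flat, B-flat.
Shared: C-flat.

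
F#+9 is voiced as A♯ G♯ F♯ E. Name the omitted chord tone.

The full F#+9 chord is F♯, A♯, C𝄪, E, G♯.
Comparing with the voicing, the augmented 5th (5th) — C𝄪 — is absent.

C𝄪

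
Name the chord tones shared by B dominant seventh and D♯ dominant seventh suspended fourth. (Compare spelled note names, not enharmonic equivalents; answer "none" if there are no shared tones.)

D#

B dominant seventh = B, D#, F#, A.
D♯ dominant seventh suspended fourth = D#, G#, A#, C#.
Shared: D#.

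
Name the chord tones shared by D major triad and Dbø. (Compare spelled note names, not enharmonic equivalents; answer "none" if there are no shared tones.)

D major triad = D, F♯, A.
Dbø = D♭, F♭, A𝄫, C♭.
Shared: none.

none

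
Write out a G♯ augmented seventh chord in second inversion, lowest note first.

G♯ augmented seventh = G#–B#–D##–F#; second inversion → fifth (D##) lowest.

D##  F#  G#  B#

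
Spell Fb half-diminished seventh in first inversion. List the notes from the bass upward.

Abb Cbb Ebb Fb

Fb half-diminished seventh = Fb–Abb–Cbb–Ebb; first inversion → third (Abb) lowest.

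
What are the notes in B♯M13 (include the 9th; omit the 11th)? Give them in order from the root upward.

B#, D##, F##, A##, C##, G##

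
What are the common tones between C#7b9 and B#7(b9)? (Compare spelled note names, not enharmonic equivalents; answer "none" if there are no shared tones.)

C#7b9: C# E# G# B D
B#7(b9): B# D## F## A# C#
Common to both → C#.

C#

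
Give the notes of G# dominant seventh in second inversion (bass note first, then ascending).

G# dominant seventh = G#–B#–D#–F#; second inversion → fifth (D#) lowest.

D#, F#, G#, B#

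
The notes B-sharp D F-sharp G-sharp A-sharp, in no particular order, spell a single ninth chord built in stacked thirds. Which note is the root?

Arranged so that each adjacent pair is a third by letter name: G-sharp – B-sharp – D – F-sharp – A-sharp.
The bottom of that stack, G-sharp, is the root (this is G-sharp dominant ninth flat five).

G-sharp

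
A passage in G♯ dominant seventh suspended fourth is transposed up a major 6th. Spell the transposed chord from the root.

Transposed root: G-sharp → E-sharp (major 6th up). So we spell E-sharp dominant seventh suspended fourth:
- root: E-sharp
- perfect 4th: A-sharp
- perfect 5th: B-sharp
- minor 7th: D-sharp

E-sharp, A-sharp, B-sharp, D-sharp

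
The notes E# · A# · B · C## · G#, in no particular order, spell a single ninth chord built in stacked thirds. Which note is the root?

Arranged so that each adjacent pair is a third by letter name: A# – C## – E# – G# – B.
The bottom of that stack, A#, is the root (this is A# dominant seventh flat nine).

A#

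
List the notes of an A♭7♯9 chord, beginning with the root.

Ab, C, Eb, Gb, B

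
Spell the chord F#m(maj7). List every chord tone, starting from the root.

F♯, A, C♯, E♯

F#m(maj7): minor-major seventh on F♯.
- root: F♯
- minor 3rd: A
- perfect 5th: C♯
- major 7th: E♯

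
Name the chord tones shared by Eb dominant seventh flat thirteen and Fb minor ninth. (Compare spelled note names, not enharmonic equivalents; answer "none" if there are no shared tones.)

Eb dominant seventh flat thirteen = E-flat, G, B-flat, D-flat, C-flat.
Fb minor ninth = F-flat, A-double-flat, C-flat, E-double-flat, G-flat.
Shared: C-flat.

C-flat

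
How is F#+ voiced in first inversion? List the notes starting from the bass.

F#+ = F♯–A♯–C𝄪; first inversion → third (A♯) lowest.

A♯, C𝄪, F♯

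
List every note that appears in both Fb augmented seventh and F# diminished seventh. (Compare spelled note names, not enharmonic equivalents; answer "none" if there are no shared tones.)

Fb augmented seventh: F-flat A-flat C E-double-flat
F# diminished seventh: F-sharp A C E-flat
Common to both → C.

C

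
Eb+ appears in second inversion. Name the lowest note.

Eb+ in root position is Eb–G–B.
Second inversion places the fifth in the bass, which is B.

B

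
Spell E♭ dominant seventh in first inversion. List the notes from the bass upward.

E♭ dominant seventh = Eb–G–Bb–Db; first inversion → third (G) lowest.

G Bb Db Eb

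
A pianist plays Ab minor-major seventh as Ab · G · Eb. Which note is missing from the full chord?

Cb

The full Ab minor-major seventh chord is Ab, Cb, Eb, G.
Comparing with the voicing, the minor 3rd (3rd) — Cb — is absent.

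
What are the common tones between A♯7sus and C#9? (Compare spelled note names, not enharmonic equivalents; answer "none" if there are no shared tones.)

A♯7sus: A♯ D♯ E♯ G♯
C#9: C♯ E♯ G♯ B D♯
Common to both → D♯, E♯, G♯.

D♯, E♯, G♯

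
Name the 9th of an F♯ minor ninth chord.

G-sharp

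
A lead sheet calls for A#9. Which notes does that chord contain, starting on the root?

A#9 is a dominant ninth built on A#.
root → A#
3rd (major 3rd) → C##
5th (perfect 5th) → E#
7th (minor 7th) → G#
9th (major 9th) → B#

A#, C##, E#, G#, B#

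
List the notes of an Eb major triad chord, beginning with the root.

Eb major triad: major triad on E-flat.
Root: E-flat
Major 3rd (3rd): G
Perfect 5th (5th): B-flat

E-flat, G, B-flat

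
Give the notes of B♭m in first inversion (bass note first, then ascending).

In root position, B♭m is Bb–Db–F.
First inversion puts the third (Db) in the bass.

Db – F – Bb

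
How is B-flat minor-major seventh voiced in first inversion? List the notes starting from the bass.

D-flat, F, A, B-flat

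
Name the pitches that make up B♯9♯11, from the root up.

B#, D##, F##, A#, C##, E##

B♯9♯11 is a dominant ninth sharp eleven built on B#.
root → B#
3rd (major 3rd) → D##
5th (perfect 5th) → F##
7th (minor 7th) → A#
9th (major 9th) → C##
11th (augmented 11th) → E##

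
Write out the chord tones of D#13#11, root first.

D#13#11 is a dominant thirteenth sharp eleven built on D♯.
root → D♯
3rd (major 3rd) → F𝄪
5th (perfect 5th) → A♯
7th (minor 7th) → C♯
9th (major 9th) → E♯
11th (augmented 11th) → G𝄪
13th (major 13th) → B♯

D♯ F𝄪 A♯ C♯ E♯ G𝄪 B♯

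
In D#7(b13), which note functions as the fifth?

A#

Root of D#7(b13) = D#. The 5th is a perfect 5th: D# up a perfect 5th → A#.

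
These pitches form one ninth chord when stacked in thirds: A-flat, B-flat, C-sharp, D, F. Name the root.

B-flat

Stacking in thirds gives B-flat – D – F – A-flat – C-sharp, so B-flat is the root — B-flat dominant seventh sharp nine.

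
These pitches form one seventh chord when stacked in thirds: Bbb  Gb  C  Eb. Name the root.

C

Arranged so that each adjacent pair is a third by letter name: C – Eb – Gb – Bbb.
The bottom of that stack, C, is the root (this is C diminished seventh).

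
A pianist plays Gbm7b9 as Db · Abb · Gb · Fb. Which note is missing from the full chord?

Bbb

Gbm7b9 = Gb, Bbb, Db, Fb, Abb. The voicing lacks the 3rd (minor 3rd), Bbb.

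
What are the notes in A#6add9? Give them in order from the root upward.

A♯, C𝄪, E♯, F𝄪, B♯

Root A♯, quality six-nine:
Root: A♯
Major 3rd (3rd): C𝄪
Perfect 5th (5th): E♯
Major 6th (6th): F𝄪
Major 9th (9th): B♯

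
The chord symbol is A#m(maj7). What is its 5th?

E#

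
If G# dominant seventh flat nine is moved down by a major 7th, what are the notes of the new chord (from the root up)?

A C♯ E G B♭

Transposed root: G♯ → A (major 7th down). So we spell A dominant seventh flat nine:
- root: A
- major 3rd: C♯
- perfect 5th: E
- minor 7th: G
- minor 9th: B♭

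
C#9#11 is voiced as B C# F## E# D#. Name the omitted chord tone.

G#

The full C#9#11 chord is C#, E#, G#, B, D#, F##.
Comparing with the voicing, the perfect 5th (5th) — G# — is absent.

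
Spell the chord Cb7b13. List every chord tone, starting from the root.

C♭  E♭  G♭  B𝄫  A𝄫

Cb7b13: dominant seventh flat thirteen on C♭.
Root: C♭
Major 3rd (3rd): E♭
Perfect 5th (5th): G♭
Minor 7th (7th): B𝄫
Minor 13th (13th): A𝄫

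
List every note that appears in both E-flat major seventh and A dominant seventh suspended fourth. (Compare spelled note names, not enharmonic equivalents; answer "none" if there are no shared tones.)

E-flat major seventh = E-flat, G, B-flat, D.
A dominant seventh suspended fourth = A, D, E, G.
Shared: G, D.

G – D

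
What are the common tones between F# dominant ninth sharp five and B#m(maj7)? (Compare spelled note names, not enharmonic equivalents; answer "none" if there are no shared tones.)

F# dominant ninth sharp five: F# A# C## E G#
B#m(maj7): B# D# F## A##
Common to both → none.

none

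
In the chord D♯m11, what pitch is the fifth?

A#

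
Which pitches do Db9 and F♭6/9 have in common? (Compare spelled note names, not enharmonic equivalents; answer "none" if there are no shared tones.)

Db9 = D♭, F, A♭, C♭, E♭.
F♭6/9 = F♭, A♭, C♭, D♭, G♭.
Shared: D♭, A♭, C♭.

D♭, A♭, C♭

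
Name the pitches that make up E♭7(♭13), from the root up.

Eb, G, Bb, Db, Cb

E♭7(♭13): dominant seventh flat thirteen on Eb.
root → Eb
3rd (major 3rd) → G
5th (perfect 5th) → Bb
7th (minor 7th) → Db
13th (minor 13th) → Cb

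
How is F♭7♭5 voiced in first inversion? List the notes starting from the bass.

Ab, Cbb, Ebb, Fb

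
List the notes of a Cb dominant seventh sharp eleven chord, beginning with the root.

Cb dominant seventh sharp eleven: dominant seventh sharp eleven on Cb.
root → Cb
3rd (major 3rd) → Eb
5th (perfect 5th) → Gb
7th (minor 7th) → Bbb
11th (augmented 11th) → F

Cb Eb Gb Bbb F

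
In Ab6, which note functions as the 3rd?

Root of Ab6 = A♭. The 3rd is a major 3rd: A♭ up a major 3rd → C.

C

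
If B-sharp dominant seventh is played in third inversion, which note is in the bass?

B-sharp dominant seventh in root position is B#–D##–F##–A#.
Third inversion places the seventh in the bass, which is A#.

A#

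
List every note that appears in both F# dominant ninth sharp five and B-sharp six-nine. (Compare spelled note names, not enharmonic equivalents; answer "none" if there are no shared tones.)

C-double-sharp

F# dominant ninth sharp five = F-sharp, A-sharp, C-double-sharp, E, G-sharp.
B-sharp six-nine = B-sharp, D-double-sharp, F-double-sharp, G-double-sharp, C-double-sharp.
Shared: C-double-sharp.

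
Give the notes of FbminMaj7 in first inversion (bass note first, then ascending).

Abb – Cb – Eb – Fb

In root position, FbminMaj7 is Fb–Abb–Cb–Eb.
First inversion puts the third (Abb) in the bass.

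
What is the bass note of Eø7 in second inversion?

Eø7 in root position is E–G–Bb–D.
Second inversion places the fifth in the bass, which is Bb.

Bb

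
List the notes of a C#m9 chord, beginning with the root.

C#m9 is a minor ninth built on C♯.
- root: C♯
- minor 3rd: E
- perfect 5th: G♯
- minor 7th: B
- major 9th: D♯

C♯  E  G♯  B  D♯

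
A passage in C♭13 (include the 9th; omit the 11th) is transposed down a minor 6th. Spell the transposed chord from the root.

C♭ down a minor 6th → E♭. New chord: E♭ dominant thirteenth.
- root: E♭
- major 3rd: G
- perfect 5th: B♭
- minor 7th: D♭
- major 9th: F
- major 13th: C

E♭, G, B♭, D♭, F, C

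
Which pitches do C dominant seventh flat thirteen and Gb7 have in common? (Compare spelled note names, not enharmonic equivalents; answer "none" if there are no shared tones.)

C dominant seventh flat thirteen: C E G B♭ A♭
Gb7: G♭ B♭ D♭ F♭
Common to both → B♭.

B♭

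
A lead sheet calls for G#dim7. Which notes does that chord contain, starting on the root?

G#, B, D, F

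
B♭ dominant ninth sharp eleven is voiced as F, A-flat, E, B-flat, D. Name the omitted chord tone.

The full B♭ dominant ninth sharp eleven chord is B-flat, D, F, A-flat, C, E.
Comparing with the voicing, the major 9th (9th) — C — is absent.

C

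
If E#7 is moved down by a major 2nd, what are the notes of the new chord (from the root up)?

E# down a major 2nd → D#. New chord: D# dominant seventh.
- root: D#
- major 3rd: F##
- perfect 5th: A#
- minor 7th: C#

D# – F## – A# – C#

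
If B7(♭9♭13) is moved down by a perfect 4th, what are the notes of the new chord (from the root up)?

F#, A#, C#, E, G, D

B down a perfect 4th → F#. New chord: F# dominant seventh flat nine flat thirteen.
root → F#
3rd (major 3rd) → A#
5th (perfect 5th) → C#
7th (minor 7th) → E
9th (minor 9th) → G
13th (minor 13th) → D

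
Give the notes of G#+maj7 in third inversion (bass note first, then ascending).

F##  G#  B#  D##

In root position, G#+maj7 is G#–B#–D##–F##.
Third inversion puts the seventh (F##) in the bass.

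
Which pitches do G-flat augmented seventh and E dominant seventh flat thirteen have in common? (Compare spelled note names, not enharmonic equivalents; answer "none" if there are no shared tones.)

G-flat augmented seventh: G-flat B-flat D F-flat
E dominant seventh flat thirteen: E G-sharp B D C
Common to both → D.

D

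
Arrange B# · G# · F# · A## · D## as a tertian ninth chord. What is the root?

G#

Arranged so that each adjacent pair is a third by letter name: G# – B# – D## – F# – A##.
The bottom of that stack, G#, is the root (this is G# dominant seventh sharp nine sharp five).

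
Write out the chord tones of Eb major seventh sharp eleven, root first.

E-flat, G, B-flat, D, A

Eb major seventh sharp eleven: major seventh sharp eleven on E-flat.
root → E-flat
3rd (major 3rd) → G
5th (perfect 5th) → B-flat
7th (major 7th) → D
11th (augmented 11th) → A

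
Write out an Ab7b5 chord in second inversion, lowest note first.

Ebb, Gb, Ab, C

In root position, Ab7b5 is Ab–C–Ebb–Gb.
Second inversion puts the fifth (Ebb) in the bass.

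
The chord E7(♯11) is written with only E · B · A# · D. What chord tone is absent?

E7(♯11) = E, G#, B, D, A#. The voicing lacks the 3rd (major 3rd), G#.

G#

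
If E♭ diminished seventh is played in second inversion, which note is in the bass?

E♭ diminished seventh in root position is Eb–Gb–Bbb–Dbb.
Second inversion places the fifth in the bass, which is Bbb.

Bbb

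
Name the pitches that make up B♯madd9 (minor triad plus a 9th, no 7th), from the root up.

B♯madd9 is a minor added-ninth built on B#.
Root: B#
Minor 3rd (3rd): D#
Perfect 5th (5th): F##
Major 9th (9th): C##

B# – D# – F## – C##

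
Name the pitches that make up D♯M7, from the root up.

D#  F##  A#  C##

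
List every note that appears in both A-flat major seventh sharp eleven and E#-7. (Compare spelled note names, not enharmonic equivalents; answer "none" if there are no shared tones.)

A-flat major seventh sharp eleven: Ab C Eb G D
E#-7: E# G# B# D#
Common to both → none.

none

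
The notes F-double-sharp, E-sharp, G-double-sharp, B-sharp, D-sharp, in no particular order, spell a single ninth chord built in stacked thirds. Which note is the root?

E-sharp

Arranged so that each adjacent pair is a third by letter name: E-sharp – G-double-sharp – B-sharp – D-sharp – F-double-sharp.
The bottom of that stack, E-sharp, is the root (this is E-sharp dominant ninth).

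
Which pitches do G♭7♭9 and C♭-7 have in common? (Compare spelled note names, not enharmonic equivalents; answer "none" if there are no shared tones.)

Gb

G♭7♭9 = Gb, Bb, Db, Fb, Abb.
C♭-7 = Cb, Ebb, Gb, Bbb.
Shared: Gb.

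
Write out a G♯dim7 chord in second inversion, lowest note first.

D – F – G# – B

G♯dim7 = G#–B–D–F; second inversion → fifth (D) lowest.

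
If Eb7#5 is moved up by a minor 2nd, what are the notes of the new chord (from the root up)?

Fb  Ab  C  Ebb

Eb up a minor 2nd → Fb. New chord: Fb augmented seventh.
Root: Fb
Major 3rd (3rd): Ab
Augmented 5th (5th): C
Minor 7th (7th): Ebb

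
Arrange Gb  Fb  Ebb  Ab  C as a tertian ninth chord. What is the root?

Fb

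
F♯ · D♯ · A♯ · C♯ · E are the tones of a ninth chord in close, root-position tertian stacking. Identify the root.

Arranged so that each adjacent pair is a third by letter name: D♯ – F♯ – A♯ – C♯ – E.
The bottom of that stack, D♯, is the root (this is D♯ minor seventh flat nine).

D♯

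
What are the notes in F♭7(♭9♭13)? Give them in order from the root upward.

Root Fb, quality dominant seventh flat nine flat thirteen:
- root: Fb
- major 3rd: Ab
- perfect 5th: Cb
- minor 7th: Ebb
- minor 9th: Gbb
- minor 13th: Dbb

Fb Ab Cb Ebb Gbb Dbb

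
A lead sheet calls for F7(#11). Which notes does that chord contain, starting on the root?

F, A, C, Eb, B

F7(#11): dominant seventh sharp eleven on F.
root → F
3rd (major 3rd) → A
5th (perfect 5th) → C
7th (minor 7th) → Eb
11th (augmented 11th) → B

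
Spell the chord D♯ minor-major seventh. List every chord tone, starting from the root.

D-sharp, F-sharp, A-sharp, C-double-sharp

Root D-sharp, quality minor-major seventh:
root → D-sharp
3rd (minor 3rd) → F-sharp
5th (perfect 5th) → A-sharp
7th (major 7th) → C-double-sharp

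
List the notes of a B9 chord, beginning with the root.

Root B, quality dominant ninth:
B — root
D♯ — major 3rd
F♯ — perfect 5th
A — minor 7th
C♯ — major 9th

B – D♯ – F♯ – A – C♯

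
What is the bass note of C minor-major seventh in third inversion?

C minor-major seventh = C–E-flat–G–B. Third inversion → seventh in the bass = B.

B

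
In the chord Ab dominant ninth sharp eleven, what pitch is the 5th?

Root of Ab dominant ninth sharp eleven = A-flat. The 5th is a perfect 5th: A-flat up a perfect 5th → E-flat.

E-flat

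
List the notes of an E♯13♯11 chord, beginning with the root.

E♯ – G𝄪 – B♯ – D♯ – F𝄪 – A𝄪 – C𝄪

E♯13♯11: dominant thirteenth sharp eleven on E♯.
Root: E♯
Major 3rd (3rd): G𝄪
Perfect 5th (5th): B♯
Minor 7th (7th): D♯
Major 9th (9th): F𝄪
Augmented 11th (11th): A𝄪
Major 13th (13th): C𝄪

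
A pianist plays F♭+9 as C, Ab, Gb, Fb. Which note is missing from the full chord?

Ebb

F♭+9 = Fb, Ab, C, Ebb, Gb. The voicing lacks the 7th (minor 7th), Ebb.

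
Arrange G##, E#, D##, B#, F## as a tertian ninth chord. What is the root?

E#

Stacking in thirds gives E# – G## – B# – D## – F##, so E# is the root — E# major ninth.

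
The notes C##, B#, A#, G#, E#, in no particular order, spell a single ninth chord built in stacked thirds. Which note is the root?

A#

Arranged so that each adjacent pair is a third by letter name: A# – C## – E# – G# – B#.
The bottom of that stack, A#, is the root (this is A# dominant ninth).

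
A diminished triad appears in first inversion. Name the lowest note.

A diminished triad = A–C–E-flat. First inversion → third in the bass = C.

C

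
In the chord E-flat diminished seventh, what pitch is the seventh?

E-flat diminished seventh is built on E-flat; its 7th is a diminished 7th above the root.
A seventh above E uses the letter D, and the diminished 7th above E-flat is D-double-flat.

D-double-flat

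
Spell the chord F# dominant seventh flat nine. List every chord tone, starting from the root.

F# – A# – C# – E – G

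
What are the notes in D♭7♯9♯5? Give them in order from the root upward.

Db, F, A, Cb, E

D♭7♯9♯5: dominant seventh sharp nine sharp five on Db.
- root: Db
- major 3rd: F
- augmented 5th: A
- minor 7th: Cb
- augmented 9th: E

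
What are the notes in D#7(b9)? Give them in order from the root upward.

D#7(b9) is a dominant seventh flat nine built on D#.
- root: D#
- major 3rd: F##
- perfect 5th: A#
- minor 7th: C#
- minor 9th: E

D# F## A# C# E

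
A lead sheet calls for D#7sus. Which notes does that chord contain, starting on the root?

D#7sus is a dominant seventh suspended fourth built on D♯.
root → D♯
4th (perfect 4th) → G♯
5th (perfect 5th) → A♯
7th (minor 7th) → C♯

D♯, G♯, A♯, C♯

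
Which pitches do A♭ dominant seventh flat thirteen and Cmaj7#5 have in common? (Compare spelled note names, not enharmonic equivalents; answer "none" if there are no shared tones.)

A♭ dominant seventh flat thirteen = A♭, C, E♭, G♭, F♭.
Cmaj7#5 = C, E, G♯, B.
Shared: C.

C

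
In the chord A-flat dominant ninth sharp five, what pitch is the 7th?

Gb

A-flat dominant ninth sharp five is built on Ab; its 7th is a minor 7th above the root.
A seventh above A uses the letter G, and the minor 7th above Ab is Gb.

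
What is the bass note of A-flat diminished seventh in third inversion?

A-flat diminished seventh = Ab–Cb–Ebb–Gbb. Third inversion → seventh in the bass = Gbb.

Gbb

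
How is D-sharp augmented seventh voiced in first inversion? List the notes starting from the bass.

F-double-sharp, A-double-sharp, C-sharp, D-sharp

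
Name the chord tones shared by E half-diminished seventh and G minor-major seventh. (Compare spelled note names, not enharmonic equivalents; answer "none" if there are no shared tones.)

G, B-flat, D

E half-diminished seventh: E G B-flat D
G minor-major seventh: G B-flat D F-sharp
Common to both → G, B-flat, D.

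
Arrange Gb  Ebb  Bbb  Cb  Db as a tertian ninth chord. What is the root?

Stacking in thirds gives Cb – Ebb – Gb – Bbb – Db, so Cb is the root — Cb minor ninth.

Cb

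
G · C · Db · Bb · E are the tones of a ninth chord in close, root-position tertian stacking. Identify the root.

Stacking in thirds gives C – E – G – Bb – Db, so C is the root — C dominant seventh flat nine.

C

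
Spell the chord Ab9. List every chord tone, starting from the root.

Ab, C, Eb, Gb, Bb

Root Ab, quality dominant ninth:
- root: Ab
- major 3rd: C
- perfect 5th: Eb
- minor 7th: Gb
- major 9th: Bb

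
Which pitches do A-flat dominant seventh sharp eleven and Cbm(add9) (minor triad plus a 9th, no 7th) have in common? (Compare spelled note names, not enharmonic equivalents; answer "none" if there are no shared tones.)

A-flat dominant seventh sharp eleven: A♭ C E♭ G♭ D
Cbm(add9): C♭ E𝄫 G♭ D♭
Common to both → G♭.

G♭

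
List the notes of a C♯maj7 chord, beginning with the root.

C# E# G# B#

Root C#, quality major seventh:
C# — root
E# — major 3rd
G# — perfect 5th
B# — major 7th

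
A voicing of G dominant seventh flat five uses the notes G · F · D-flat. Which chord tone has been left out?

B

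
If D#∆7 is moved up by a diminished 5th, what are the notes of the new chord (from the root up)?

A C♯ E G♯

Transposed root: D♯ → A (diminished 5th up). So we spell A major seventh:
Root: A
Major 3rd (3rd): C♯
Perfect 5th (5th): E
Major 7th (7th): G♯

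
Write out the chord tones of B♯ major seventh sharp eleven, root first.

B♯ D𝄪 F𝄪 A𝄪 E𝄪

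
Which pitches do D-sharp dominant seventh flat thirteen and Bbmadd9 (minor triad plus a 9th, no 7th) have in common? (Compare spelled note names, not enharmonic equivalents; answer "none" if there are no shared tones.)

D-sharp dominant seventh flat thirteen = D#, F##, A#, C#, B.
Bbmadd9 = Bb, Db, F, C.
Shared: none.

none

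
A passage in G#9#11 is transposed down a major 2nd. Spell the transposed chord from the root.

F# – A# – C# – E – G# – B#

G# down a major 2nd → F#. New chord: F# dominant ninth sharp eleven.
F# — root
A# — major 3rd
C# — perfect 5th
E — minor 7th
G# — major 9th
B# — augmented 11th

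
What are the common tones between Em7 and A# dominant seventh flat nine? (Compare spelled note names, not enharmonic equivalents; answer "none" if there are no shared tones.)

B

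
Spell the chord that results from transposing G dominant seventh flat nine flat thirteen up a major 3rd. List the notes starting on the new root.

G up a major 3rd → B. New chord: B dominant seventh flat nine flat thirteen.
root → B
3rd (major 3rd) → D-sharp
5th (perfect 5th) → F-sharp
7th (minor 7th) → A
9th (minor 9th) → C
13th (minor 13th) → G

B – D-sharp – F-sharp – A – C – G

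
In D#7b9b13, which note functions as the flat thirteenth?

B

Root of D#7b9b13 = D♯. The 13th is a minor 13th: D♯ up a minor 13th → B.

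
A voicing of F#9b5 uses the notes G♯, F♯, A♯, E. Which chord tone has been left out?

The full F#9b5 chord is F♯, A♯, C, E, G♯.
Comparing with the voicing, the diminished 5th (5th) — C — is absent.

C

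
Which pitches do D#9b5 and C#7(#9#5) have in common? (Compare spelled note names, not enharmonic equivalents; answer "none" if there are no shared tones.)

C♯ – E♯

D#9b5 = D♯, F𝄪, A, C♯, E♯.
C#7(#9#5) = C♯, E♯, G𝄪, B, D𝄪.
Shared: C♯, E♯.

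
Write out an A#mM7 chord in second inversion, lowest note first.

E# – G## – A# – C#

A#mM7 = A#–C#–E#–G##; second inversion → fifth (E#) lowest.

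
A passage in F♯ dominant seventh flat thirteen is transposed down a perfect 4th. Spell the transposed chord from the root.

C-sharp – E-sharp – G-sharp – B – A

F-sharp down a perfect 4th → C-sharp. New chord: C-sharp dominant seventh flat thirteen.
root → C-sharp
3rd (major 3rd) → E-sharp
5th (perfect 5th) → G-sharp
7th (minor 7th) → B
13th (minor 13th) → A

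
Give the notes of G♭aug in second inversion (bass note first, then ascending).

D Gb Bb

In root position, G♭aug is Gb–Bb–D.
Second inversion puts the fifth (D) in the bass.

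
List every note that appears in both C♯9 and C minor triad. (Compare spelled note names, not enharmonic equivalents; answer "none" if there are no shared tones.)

none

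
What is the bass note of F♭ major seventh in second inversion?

C♭

F♭ major seventh in root position is F♭–A♭–C♭–E♭.
Second inversion places the fifth in the bass, which is C♭.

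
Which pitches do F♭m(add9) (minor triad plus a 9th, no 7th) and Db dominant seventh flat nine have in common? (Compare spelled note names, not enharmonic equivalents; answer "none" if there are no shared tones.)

Cb

F♭m(add9): Fb Abb Cb Gb
Db dominant seventh flat nine: Db F Ab Cb Ebb
Common to both → Cb.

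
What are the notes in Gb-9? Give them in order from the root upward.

Gb – Bbb – Db – Fb – Ab

Gb-9: minor ninth on Gb.
Gb — root
Bbb — minor 3rd
Db — perfect 5th
Fb — minor 7th
Ab — major 9th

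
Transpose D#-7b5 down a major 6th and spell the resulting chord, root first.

F♯, A, C, E

A major 6th down from D♯ is F♯, so the new chord is F♯ half-diminished seventh.
Root: F♯
Minor 3rd (3rd): A
Diminished 5th (5th): C
Minor 7th (7th): E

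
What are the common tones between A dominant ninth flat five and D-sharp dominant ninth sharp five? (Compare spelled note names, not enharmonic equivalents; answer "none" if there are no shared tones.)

C-sharp

A dominant ninth flat five: A C-sharp E-flat G B
D-sharp dominant ninth sharp five: D-sharp F-double-sharp A-double-sharp C-sharp E-sharp
Common to both → C-sharp.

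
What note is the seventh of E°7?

D♭

E°7 is built on E; its 7th is a diminished 7th above the root.
A seventh above E uses the letter D, and the diminished 7th above E is D♭.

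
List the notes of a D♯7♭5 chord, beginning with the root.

D#  F##  A  C#

D♯7♭5: dominant seventh flat five on D#.
- root: D#
- major 3rd: F##
- diminished 5th: A
- minor 7th: C#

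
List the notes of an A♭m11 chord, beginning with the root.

A♭  C♭  E♭  G♭  B♭  D♭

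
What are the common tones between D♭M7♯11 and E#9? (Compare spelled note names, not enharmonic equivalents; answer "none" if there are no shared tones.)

none

D♭M7♯11 = Db, F, Ab, C, G.
E#9 = E#, G##, B#, D#, F##.
Shared: none.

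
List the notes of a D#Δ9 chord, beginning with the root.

D♯, F𝄪, A♯, C𝄪, E♯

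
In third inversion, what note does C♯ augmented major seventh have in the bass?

C♯ augmented major seventh in root position is C-sharp–E-sharp–G-double-sharp–B-sharp.
Third inversion places the seventh in the bass, which is B-sharp.

B-sharp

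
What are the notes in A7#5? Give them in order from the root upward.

A, C#, E#, G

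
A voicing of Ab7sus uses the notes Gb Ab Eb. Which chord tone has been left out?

Db

The full Ab7sus chord is Ab, Db, Eb, Gb.
Comparing with the voicing, the perfect 4th (4th) — Db — is absent.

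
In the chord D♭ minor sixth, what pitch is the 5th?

A-flat

Root of D♭ minor sixth = D-flat. The 5th is a perfect 5th: D-flat up a perfect 5th → A-flat.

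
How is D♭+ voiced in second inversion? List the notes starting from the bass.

A – Db – F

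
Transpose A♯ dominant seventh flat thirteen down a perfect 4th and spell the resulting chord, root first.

E-sharp, G-double-sharp, B-sharp, D-sharp, C-sharp

A perfect 4th down from A-sharp is E-sharp, so the new chord is E-sharp dominant seventh flat thirteen.
E-sharp — root
G-double-sharp — major 3rd
B-sharp — perfect 5th
D-sharp — minor 7th
C-sharp — minor 13th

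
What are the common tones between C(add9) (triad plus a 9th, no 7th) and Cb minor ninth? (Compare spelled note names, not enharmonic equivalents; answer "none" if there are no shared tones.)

none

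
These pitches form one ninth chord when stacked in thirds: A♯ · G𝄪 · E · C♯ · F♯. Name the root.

F♯

Arranged so that each adjacent pair is a third by letter name: F♯ – A♯ – C♯ – E – G𝄪.
The bottom of that stack, F♯, is the root (this is F♯ dominant seventh sharp nine).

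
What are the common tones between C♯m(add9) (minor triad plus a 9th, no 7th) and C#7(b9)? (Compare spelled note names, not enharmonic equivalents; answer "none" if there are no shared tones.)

C♯m(add9) = C♯, E, G♯, D♯.
C#7(b9) = C♯, E♯, G♯, B, D.
Shared: C♯, G♯.

C♯  G♯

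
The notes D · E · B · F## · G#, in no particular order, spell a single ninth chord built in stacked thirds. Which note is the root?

Arranged so that each adjacent pair is a third by letter name: E – G# – B – D – F##.
The bottom of that stack, E, is the root (this is E dominant seventh sharp nine).

E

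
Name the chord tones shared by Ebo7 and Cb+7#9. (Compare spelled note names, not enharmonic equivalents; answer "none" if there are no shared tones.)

Eb Bbb

Ebo7 = Eb, Gb, Bbb, Dbb.
Cb+7#9 = Cb, Eb, G, Bbb, D.
Shared: Eb, Bbb.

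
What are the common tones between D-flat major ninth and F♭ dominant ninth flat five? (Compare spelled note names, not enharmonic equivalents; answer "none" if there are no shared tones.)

D-flat major ninth: D-flat F A-flat C E-flat
F♭ dominant ninth flat five: F-flat A-flat C-double-flat E-double-flat G-flat
Common to both → A-flat.

A-flat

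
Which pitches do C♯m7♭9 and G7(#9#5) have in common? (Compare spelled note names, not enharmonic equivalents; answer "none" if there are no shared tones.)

B

C♯m7♭9 = C#, E, G#, B, D.
G7(#9#5) = G, B, D#, F, A#.
Shared: B.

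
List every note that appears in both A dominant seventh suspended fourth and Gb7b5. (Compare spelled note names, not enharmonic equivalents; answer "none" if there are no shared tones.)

none

A dominant seventh suspended fourth: A D E G
Gb7b5: Gb Bb Dbb Fb
Common to both → none.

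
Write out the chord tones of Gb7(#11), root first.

Gb7(#11) is a dominant seventh sharp eleven built on Gb.
root → Gb
3rd (major 3rd) → Bb
5th (perfect 5th) → Db
7th (minor 7th) → Fb
11th (augmented 11th) → C

Gb  Bb  Db  Fb  C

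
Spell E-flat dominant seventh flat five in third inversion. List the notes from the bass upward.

Db – Eb – G – Bbb

In root position, E-flat dominant seventh flat five is Eb–G–Bbb–Db.
Third inversion puts the seventh (Db) in the bass.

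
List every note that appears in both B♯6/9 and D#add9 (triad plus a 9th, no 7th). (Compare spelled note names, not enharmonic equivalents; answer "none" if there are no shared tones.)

F𝄪

B♯6/9: B♯ D𝄪 F𝄪 G𝄪 C𝄪
D#add9: D♯ F𝄪 A♯ E♯
Common to both → F𝄪.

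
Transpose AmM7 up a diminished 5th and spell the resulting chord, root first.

A up a diminished 5th → Eb. New chord: Eb minor-major seventh.
Eb — root
Gb — minor 3rd
Bb — perfect 5th
D — major 7th

Eb, Gb, Bb, D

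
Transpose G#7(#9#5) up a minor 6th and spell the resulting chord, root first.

Transposed root: G♯ → E (minor 6th up). So we spell E dominant seventh sharp nine sharp five:
E — root
G♯ — major 3rd
B♯ — augmented 5th
D — minor 7th
F𝄪 — augmented 9th

E, G♯, B♯, D, F𝄪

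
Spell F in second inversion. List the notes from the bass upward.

C F A

In root position, F is F–A–C.
Second inversion puts the fifth (C) in the bass.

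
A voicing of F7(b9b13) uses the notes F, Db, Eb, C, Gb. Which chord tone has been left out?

The full F7(b9b13) chord is F, A, C, Eb, Gb, Db.
Comparing with the voicing, the major 3rd (3rd) — A — is absent.

A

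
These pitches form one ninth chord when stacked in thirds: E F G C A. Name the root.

Arranged so that each adjacent pair is a third by letter name: F – A – C – E – G.
The bottom of that stack, F, is the root (this is F major ninth).

F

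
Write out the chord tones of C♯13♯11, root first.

C♯13♯11: dominant thirteenth sharp eleven on C#.
- root: C#
- major 3rd: E#
- perfect 5th: G#
- minor 7th: B
- major 9th: D#
- augmented 11th: F##
- major 13th: A#

C#, E#, G#, B, D#, F##, A#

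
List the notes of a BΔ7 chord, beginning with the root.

BΔ7 is a major seventh built on B.
Root: B
Major 3rd (3rd): D#
Perfect 5th (5th): F#
Major 7th (7th): A#

B, D#, F#, A#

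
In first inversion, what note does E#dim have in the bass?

E#dim = E#–G#–B. First inversion → third in the bass = G#.

G#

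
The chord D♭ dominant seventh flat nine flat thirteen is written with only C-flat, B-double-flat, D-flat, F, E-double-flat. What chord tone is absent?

A-flat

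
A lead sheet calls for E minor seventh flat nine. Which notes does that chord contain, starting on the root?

E  G  B  D  F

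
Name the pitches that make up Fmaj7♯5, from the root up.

F – A – C♯ – E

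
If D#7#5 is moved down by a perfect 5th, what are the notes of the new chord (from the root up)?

D# down a perfect 5th → G#. New chord: G# augmented seventh.
G# — root
B# — major 3rd
D## — augmented 5th
F# — minor 7th

G#, B#, D##, F#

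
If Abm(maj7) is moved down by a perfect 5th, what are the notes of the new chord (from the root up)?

A perfect 5th down from Ab is Db, so the new chord is Db minor-major seventh.
Db — root
Fb — minor 3rd
Ab — perfect 5th
C — major 7th

Db, Fb, Ab, C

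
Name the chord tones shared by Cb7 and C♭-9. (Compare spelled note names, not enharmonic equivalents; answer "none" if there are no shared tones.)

Cb7 = Cb, Eb, Gb, Bbb.
C♭-9 = Cb, Ebb, Gb, Bbb, Db.
Shared: Cb, Gb, Bbb.

Cb  Gb  Bbb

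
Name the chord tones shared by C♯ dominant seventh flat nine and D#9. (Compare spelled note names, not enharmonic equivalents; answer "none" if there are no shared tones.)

C# – E#

C♯ dominant seventh flat nine = C#, E#, G#, B, D.
D#9 = D#, F##, A#, C#, E#.
Shared: C#, E#.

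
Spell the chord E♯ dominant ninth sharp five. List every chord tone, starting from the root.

E♯ dominant ninth sharp five: dominant ninth sharp five on E-sharp.
root → E-sharp
3rd (major 3rd) → G-double-sharp
5th (augmented 5th) → B-double-sharp
7th (minor 7th) → D-sharp
9th (major 9th) → F-double-sharp

E-sharp, G-double-sharp, B-double-sharp, D-sharp, F-double-sharp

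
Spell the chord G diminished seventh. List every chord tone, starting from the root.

Root G, quality diminished seventh:
Root: G
Minor 3rd (3rd): Bb
Diminished 5th (5th): Db
Diminished 7th (7th): Fb

G Bb Db Fb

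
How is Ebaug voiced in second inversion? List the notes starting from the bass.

B, Eb, G

Ebaug = Eb–G–B; second inversion → fifth (B) lowest.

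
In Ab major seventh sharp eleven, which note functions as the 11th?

Ab major seventh sharp eleven is built on A-flat; its 11th is an augmented 11th above the root.
A fourth above A uses the letter D, and the augmented 11th above A-flat is D.

D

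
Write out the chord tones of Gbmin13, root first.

Gb  Bbb  Db  Fb  Ab  Cb  Eb

Gbmin13: minor thirteenth on Gb.
Gb — root
Bbb — minor 3rd
Db — perfect 5th
Fb — minor 7th
Ab — major 9th
Cb — perfect 11th
Eb — major 13th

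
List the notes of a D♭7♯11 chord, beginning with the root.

Db, F, Ab, Cb, G

D♭7♯11 is a dominant seventh sharp eleven built on Db.
Db — root
F — major 3rd
Ab — perfect 5th
Cb — minor 7th
G — augmented 11th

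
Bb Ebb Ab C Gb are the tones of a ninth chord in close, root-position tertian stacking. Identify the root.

Ab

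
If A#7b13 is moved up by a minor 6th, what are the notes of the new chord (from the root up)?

F#, A#, C#, E, D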